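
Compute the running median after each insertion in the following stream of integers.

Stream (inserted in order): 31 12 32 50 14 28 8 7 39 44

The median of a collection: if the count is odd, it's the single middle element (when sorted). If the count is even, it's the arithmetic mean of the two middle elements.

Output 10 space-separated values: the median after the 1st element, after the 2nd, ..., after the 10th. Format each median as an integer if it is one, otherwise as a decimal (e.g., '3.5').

Answer: 31 21.5 31 31.5 31 29.5 28 21 28 29.5

Derivation:
Step 1: insert 31 -> lo=[31] (size 1, max 31) hi=[] (size 0) -> median=31
Step 2: insert 12 -> lo=[12] (size 1, max 12) hi=[31] (size 1, min 31) -> median=21.5
Step 3: insert 32 -> lo=[12, 31] (size 2, max 31) hi=[32] (size 1, min 32) -> median=31
Step 4: insert 50 -> lo=[12, 31] (size 2, max 31) hi=[32, 50] (size 2, min 32) -> median=31.5
Step 5: insert 14 -> lo=[12, 14, 31] (size 3, max 31) hi=[32, 50] (size 2, min 32) -> median=31
Step 6: insert 28 -> lo=[12, 14, 28] (size 3, max 28) hi=[31, 32, 50] (size 3, min 31) -> median=29.5
Step 7: insert 8 -> lo=[8, 12, 14, 28] (size 4, max 28) hi=[31, 32, 50] (size 3, min 31) -> median=28
Step 8: insert 7 -> lo=[7, 8, 12, 14] (size 4, max 14) hi=[28, 31, 32, 50] (size 4, min 28) -> median=21
Step 9: insert 39 -> lo=[7, 8, 12, 14, 28] (size 5, max 28) hi=[31, 32, 39, 50] (size 4, min 31) -> median=28
Step 10: insert 44 -> lo=[7, 8, 12, 14, 28] (size 5, max 28) hi=[31, 32, 39, 44, 50] (size 5, min 31) -> median=29.5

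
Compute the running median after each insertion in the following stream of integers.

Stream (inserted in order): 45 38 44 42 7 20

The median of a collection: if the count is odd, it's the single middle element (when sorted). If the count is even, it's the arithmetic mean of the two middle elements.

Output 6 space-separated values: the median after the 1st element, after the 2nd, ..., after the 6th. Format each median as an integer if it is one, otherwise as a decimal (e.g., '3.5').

Step 1: insert 45 -> lo=[45] (size 1, max 45) hi=[] (size 0) -> median=45
Step 2: insert 38 -> lo=[38] (size 1, max 38) hi=[45] (size 1, min 45) -> median=41.5
Step 3: insert 44 -> lo=[38, 44] (size 2, max 44) hi=[45] (size 1, min 45) -> median=44
Step 4: insert 42 -> lo=[38, 42] (size 2, max 42) hi=[44, 45] (size 2, min 44) -> median=43
Step 5: insert 7 -> lo=[7, 38, 42] (size 3, max 42) hi=[44, 45] (size 2, min 44) -> median=42
Step 6: insert 20 -> lo=[7, 20, 38] (size 3, max 38) hi=[42, 44, 45] (size 3, min 42) -> median=40

Answer: 45 41.5 44 43 42 40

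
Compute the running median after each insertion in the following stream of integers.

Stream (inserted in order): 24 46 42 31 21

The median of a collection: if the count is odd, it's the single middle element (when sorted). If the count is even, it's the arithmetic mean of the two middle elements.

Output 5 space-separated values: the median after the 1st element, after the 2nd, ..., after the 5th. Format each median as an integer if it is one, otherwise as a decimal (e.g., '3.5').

Step 1: insert 24 -> lo=[24] (size 1, max 24) hi=[] (size 0) -> median=24
Step 2: insert 46 -> lo=[24] (size 1, max 24) hi=[46] (size 1, min 46) -> median=35
Step 3: insert 42 -> lo=[24, 42] (size 2, max 42) hi=[46] (size 1, min 46) -> median=42
Step 4: insert 31 -> lo=[24, 31] (size 2, max 31) hi=[42, 46] (size 2, min 42) -> median=36.5
Step 5: insert 21 -> lo=[21, 24, 31] (size 3, max 31) hi=[42, 46] (size 2, min 42) -> median=31

Answer: 24 35 42 36.5 31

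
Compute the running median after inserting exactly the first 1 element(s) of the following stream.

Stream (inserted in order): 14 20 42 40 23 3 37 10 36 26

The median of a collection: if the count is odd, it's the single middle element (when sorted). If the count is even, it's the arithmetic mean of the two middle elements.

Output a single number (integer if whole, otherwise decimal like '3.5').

Step 1: insert 14 -> lo=[14] (size 1, max 14) hi=[] (size 0) -> median=14

Answer: 14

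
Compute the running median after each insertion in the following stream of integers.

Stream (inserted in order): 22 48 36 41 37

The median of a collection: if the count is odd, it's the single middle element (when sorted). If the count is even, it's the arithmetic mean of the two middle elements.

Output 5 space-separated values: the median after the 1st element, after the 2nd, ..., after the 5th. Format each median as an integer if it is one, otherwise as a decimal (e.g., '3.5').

Step 1: insert 22 -> lo=[22] (size 1, max 22) hi=[] (size 0) -> median=22
Step 2: insert 48 -> lo=[22] (size 1, max 22) hi=[48] (size 1, min 48) -> median=35
Step 3: insert 36 -> lo=[22, 36] (size 2, max 36) hi=[48] (size 1, min 48) -> median=36
Step 4: insert 41 -> lo=[22, 36] (size 2, max 36) hi=[41, 48] (size 2, min 41) -> median=38.5
Step 5: insert 37 -> lo=[22, 36, 37] (size 3, max 37) hi=[41, 48] (size 2, min 41) -> median=37

Answer: 22 35 36 38.5 37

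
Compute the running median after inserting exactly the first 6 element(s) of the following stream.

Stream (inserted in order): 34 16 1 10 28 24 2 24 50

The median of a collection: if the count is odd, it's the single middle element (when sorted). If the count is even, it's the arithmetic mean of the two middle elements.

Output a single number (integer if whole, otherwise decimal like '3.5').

Step 1: insert 34 -> lo=[34] (size 1, max 34) hi=[] (size 0) -> median=34
Step 2: insert 16 -> lo=[16] (size 1, max 16) hi=[34] (size 1, min 34) -> median=25
Step 3: insert 1 -> lo=[1, 16] (size 2, max 16) hi=[34] (size 1, min 34) -> median=16
Step 4: insert 10 -> lo=[1, 10] (size 2, max 10) hi=[16, 34] (size 2, min 16) -> median=13
Step 5: insert 28 -> lo=[1, 10, 16] (size 3, max 16) hi=[28, 34] (size 2, min 28) -> median=16
Step 6: insert 24 -> lo=[1, 10, 16] (size 3, max 16) hi=[24, 28, 34] (size 3, min 24) -> median=20

Answer: 20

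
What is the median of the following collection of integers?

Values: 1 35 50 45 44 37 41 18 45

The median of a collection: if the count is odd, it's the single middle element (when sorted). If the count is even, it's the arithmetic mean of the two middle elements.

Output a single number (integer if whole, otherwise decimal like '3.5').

Step 1: insert 1 -> lo=[1] (size 1, max 1) hi=[] (size 0) -> median=1
Step 2: insert 35 -> lo=[1] (size 1, max 1) hi=[35] (size 1, min 35) -> median=18
Step 3: insert 50 -> lo=[1, 35] (size 2, max 35) hi=[50] (size 1, min 50) -> median=35
Step 4: insert 45 -> lo=[1, 35] (size 2, max 35) hi=[45, 50] (size 2, min 45) -> median=40
Step 5: insert 44 -> lo=[1, 35, 44] (size 3, max 44) hi=[45, 50] (size 2, min 45) -> median=44
Step 6: insert 37 -> lo=[1, 35, 37] (size 3, max 37) hi=[44, 45, 50] (size 3, min 44) -> median=40.5
Step 7: insert 41 -> lo=[1, 35, 37, 41] (size 4, max 41) hi=[44, 45, 50] (size 3, min 44) -> median=41
Step 8: insert 18 -> lo=[1, 18, 35, 37] (size 4, max 37) hi=[41, 44, 45, 50] (size 4, min 41) -> median=39
Step 9: insert 45 -> lo=[1, 18, 35, 37, 41] (size 5, max 41) hi=[44, 45, 45, 50] (size 4, min 44) -> median=41

Answer: 41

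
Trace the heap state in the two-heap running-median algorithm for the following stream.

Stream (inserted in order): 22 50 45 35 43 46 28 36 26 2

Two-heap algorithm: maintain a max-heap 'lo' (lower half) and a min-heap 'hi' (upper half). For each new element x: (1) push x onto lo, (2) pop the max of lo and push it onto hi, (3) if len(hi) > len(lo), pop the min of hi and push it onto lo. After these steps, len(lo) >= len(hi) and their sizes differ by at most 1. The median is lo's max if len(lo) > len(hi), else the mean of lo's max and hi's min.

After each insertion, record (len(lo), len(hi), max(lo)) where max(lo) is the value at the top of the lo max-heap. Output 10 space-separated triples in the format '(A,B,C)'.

Step 1: insert 22 -> lo=[22] hi=[] -> (len(lo)=1, len(hi)=0, max(lo)=22)
Step 2: insert 50 -> lo=[22] hi=[50] -> (len(lo)=1, len(hi)=1, max(lo)=22)
Step 3: insert 45 -> lo=[22, 45] hi=[50] -> (len(lo)=2, len(hi)=1, max(lo)=45)
Step 4: insert 35 -> lo=[22, 35] hi=[45, 50] -> (len(lo)=2, len(hi)=2, max(lo)=35)
Step 5: insert 43 -> lo=[22, 35, 43] hi=[45, 50] -> (len(lo)=3, len(hi)=2, max(lo)=43)
Step 6: insert 46 -> lo=[22, 35, 43] hi=[45, 46, 50] -> (len(lo)=3, len(hi)=3, max(lo)=43)
Step 7: insert 28 -> lo=[22, 28, 35, 43] hi=[45, 46, 50] -> (len(lo)=4, len(hi)=3, max(lo)=43)
Step 8: insert 36 -> lo=[22, 28, 35, 36] hi=[43, 45, 46, 50] -> (len(lo)=4, len(hi)=4, max(lo)=36)
Step 9: insert 26 -> lo=[22, 26, 28, 35, 36] hi=[43, 45, 46, 50] -> (len(lo)=5, len(hi)=4, max(lo)=36)
Step 10: insert 2 -> lo=[2, 22, 26, 28, 35] hi=[36, 43, 45, 46, 50] -> (len(lo)=5, len(hi)=5, max(lo)=35)

Answer: (1,0,22) (1,1,22) (2,1,45) (2,2,35) (3,2,43) (3,3,43) (4,3,43) (4,4,36) (5,4,36) (5,5,35)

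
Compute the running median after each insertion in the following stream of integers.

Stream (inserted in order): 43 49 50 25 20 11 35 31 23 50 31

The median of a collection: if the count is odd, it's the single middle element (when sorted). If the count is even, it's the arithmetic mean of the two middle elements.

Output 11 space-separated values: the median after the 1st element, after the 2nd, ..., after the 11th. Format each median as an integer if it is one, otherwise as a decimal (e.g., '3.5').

Step 1: insert 43 -> lo=[43] (size 1, max 43) hi=[] (size 0) -> median=43
Step 2: insert 49 -> lo=[43] (size 1, max 43) hi=[49] (size 1, min 49) -> median=46
Step 3: insert 50 -> lo=[43, 49] (size 2, max 49) hi=[50] (size 1, min 50) -> median=49
Step 4: insert 25 -> lo=[25, 43] (size 2, max 43) hi=[49, 50] (size 2, min 49) -> median=46
Step 5: insert 20 -> lo=[20, 25, 43] (size 3, max 43) hi=[49, 50] (size 2, min 49) -> median=43
Step 6: insert 11 -> lo=[11, 20, 25] (size 3, max 25) hi=[43, 49, 50] (size 3, min 43) -> median=34
Step 7: insert 35 -> lo=[11, 20, 25, 35] (size 4, max 35) hi=[43, 49, 50] (size 3, min 43) -> median=35
Step 8: insert 31 -> lo=[11, 20, 25, 31] (size 4, max 31) hi=[35, 43, 49, 50] (size 4, min 35) -> median=33
Step 9: insert 23 -> lo=[11, 20, 23, 25, 31] (size 5, max 31) hi=[35, 43, 49, 50] (size 4, min 35) -> median=31
Step 10: insert 50 -> lo=[11, 20, 23, 25, 31] (size 5, max 31) hi=[35, 43, 49, 50, 50] (size 5, min 35) -> median=33
Step 11: insert 31 -> lo=[11, 20, 23, 25, 31, 31] (size 6, max 31) hi=[35, 43, 49, 50, 50] (size 5, min 35) -> median=31

Answer: 43 46 49 46 43 34 35 33 31 33 31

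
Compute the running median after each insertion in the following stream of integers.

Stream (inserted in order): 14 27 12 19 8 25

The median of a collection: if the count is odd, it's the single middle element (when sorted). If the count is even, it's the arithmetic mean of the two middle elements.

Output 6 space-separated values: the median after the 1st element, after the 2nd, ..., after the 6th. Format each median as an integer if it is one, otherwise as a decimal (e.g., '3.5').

Step 1: insert 14 -> lo=[14] (size 1, max 14) hi=[] (size 0) -> median=14
Step 2: insert 27 -> lo=[14] (size 1, max 14) hi=[27] (size 1, min 27) -> median=20.5
Step 3: insert 12 -> lo=[12, 14] (size 2, max 14) hi=[27] (size 1, min 27) -> median=14
Step 4: insert 19 -> lo=[12, 14] (size 2, max 14) hi=[19, 27] (size 2, min 19) -> median=16.5
Step 5: insert 8 -> lo=[8, 12, 14] (size 3, max 14) hi=[19, 27] (size 2, min 19) -> median=14
Step 6: insert 25 -> lo=[8, 12, 14] (size 3, max 14) hi=[19, 25, 27] (size 3, min 19) -> median=16.5

Answer: 14 20.5 14 16.5 14 16.5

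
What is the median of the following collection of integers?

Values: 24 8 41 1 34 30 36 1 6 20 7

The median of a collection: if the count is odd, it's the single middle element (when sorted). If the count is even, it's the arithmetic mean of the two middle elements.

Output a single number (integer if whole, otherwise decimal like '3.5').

Answer: 20

Derivation:
Step 1: insert 24 -> lo=[24] (size 1, max 24) hi=[] (size 0) -> median=24
Step 2: insert 8 -> lo=[8] (size 1, max 8) hi=[24] (size 1, min 24) -> median=16
Step 3: insert 41 -> lo=[8, 24] (size 2, max 24) hi=[41] (size 1, min 41) -> median=24
Step 4: insert 1 -> lo=[1, 8] (size 2, max 8) hi=[24, 41] (size 2, min 24) -> median=16
Step 5: insert 34 -> lo=[1, 8, 24] (size 3, max 24) hi=[34, 41] (size 2, min 34) -> median=24
Step 6: insert 30 -> lo=[1, 8, 24] (size 3, max 24) hi=[30, 34, 41] (size 3, min 30) -> median=27
Step 7: insert 36 -> lo=[1, 8, 24, 30] (size 4, max 30) hi=[34, 36, 41] (size 3, min 34) -> median=30
Step 8: insert 1 -> lo=[1, 1, 8, 24] (size 4, max 24) hi=[30, 34, 36, 41] (size 4, min 30) -> median=27
Step 9: insert 6 -> lo=[1, 1, 6, 8, 24] (size 5, max 24) hi=[30, 34, 36, 41] (size 4, min 30) -> median=24
Step 10: insert 20 -> lo=[1, 1, 6, 8, 20] (size 5, max 20) hi=[24, 30, 34, 36, 41] (size 5, min 24) -> median=22
Step 11: insert 7 -> lo=[1, 1, 6, 7, 8, 20] (size 6, max 20) hi=[24, 30, 34, 36, 41] (size 5, min 24) -> median=20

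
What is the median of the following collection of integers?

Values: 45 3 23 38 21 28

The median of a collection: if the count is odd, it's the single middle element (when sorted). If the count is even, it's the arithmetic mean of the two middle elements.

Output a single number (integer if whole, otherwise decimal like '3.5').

Step 1: insert 45 -> lo=[45] (size 1, max 45) hi=[] (size 0) -> median=45
Step 2: insert 3 -> lo=[3] (size 1, max 3) hi=[45] (size 1, min 45) -> median=24
Step 3: insert 23 -> lo=[3, 23] (size 2, max 23) hi=[45] (size 1, min 45) -> median=23
Step 4: insert 38 -> lo=[3, 23] (size 2, max 23) hi=[38, 45] (size 2, min 38) -> median=30.5
Step 5: insert 21 -> lo=[3, 21, 23] (size 3, max 23) hi=[38, 45] (size 2, min 38) -> median=23
Step 6: insert 28 -> lo=[3, 21, 23] (size 3, max 23) hi=[28, 38, 45] (size 3, min 28) -> median=25.5

Answer: 25.5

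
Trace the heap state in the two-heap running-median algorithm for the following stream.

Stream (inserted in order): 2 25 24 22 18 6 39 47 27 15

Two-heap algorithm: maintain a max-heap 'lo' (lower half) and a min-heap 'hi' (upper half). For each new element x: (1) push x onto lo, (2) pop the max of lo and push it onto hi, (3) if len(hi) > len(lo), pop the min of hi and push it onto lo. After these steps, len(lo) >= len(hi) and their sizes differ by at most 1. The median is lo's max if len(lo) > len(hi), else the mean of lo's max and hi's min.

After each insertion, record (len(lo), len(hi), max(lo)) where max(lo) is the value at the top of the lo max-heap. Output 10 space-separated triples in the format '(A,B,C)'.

Step 1: insert 2 -> lo=[2] hi=[] -> (len(lo)=1, len(hi)=0, max(lo)=2)
Step 2: insert 25 -> lo=[2] hi=[25] -> (len(lo)=1, len(hi)=1, max(lo)=2)
Step 3: insert 24 -> lo=[2, 24] hi=[25] -> (len(lo)=2, len(hi)=1, max(lo)=24)
Step 4: insert 22 -> lo=[2, 22] hi=[24, 25] -> (len(lo)=2, len(hi)=2, max(lo)=22)
Step 5: insert 18 -> lo=[2, 18, 22] hi=[24, 25] -> (len(lo)=3, len(hi)=2, max(lo)=22)
Step 6: insert 6 -> lo=[2, 6, 18] hi=[22, 24, 25] -> (len(lo)=3, len(hi)=3, max(lo)=18)
Step 7: insert 39 -> lo=[2, 6, 18, 22] hi=[24, 25, 39] -> (len(lo)=4, len(hi)=3, max(lo)=22)
Step 8: insert 47 -> lo=[2, 6, 18, 22] hi=[24, 25, 39, 47] -> (len(lo)=4, len(hi)=4, max(lo)=22)
Step 9: insert 27 -> lo=[2, 6, 18, 22, 24] hi=[25, 27, 39, 47] -> (len(lo)=5, len(hi)=4, max(lo)=24)
Step 10: insert 15 -> lo=[2, 6, 15, 18, 22] hi=[24, 25, 27, 39, 47] -> (len(lo)=5, len(hi)=5, max(lo)=22)

Answer: (1,0,2) (1,1,2) (2,1,24) (2,2,22) (3,2,22) (3,3,18) (4,3,22) (4,4,22) (5,4,24) (5,5,22)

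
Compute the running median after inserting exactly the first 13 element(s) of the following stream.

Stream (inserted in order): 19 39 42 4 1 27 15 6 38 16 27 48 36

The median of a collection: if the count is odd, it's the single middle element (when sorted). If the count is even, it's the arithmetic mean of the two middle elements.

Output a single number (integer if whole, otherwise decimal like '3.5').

Step 1: insert 19 -> lo=[19] (size 1, max 19) hi=[] (size 0) -> median=19
Step 2: insert 39 -> lo=[19] (size 1, max 19) hi=[39] (size 1, min 39) -> median=29
Step 3: insert 42 -> lo=[19, 39] (size 2, max 39) hi=[42] (size 1, min 42) -> median=39
Step 4: insert 4 -> lo=[4, 19] (size 2, max 19) hi=[39, 42] (size 2, min 39) -> median=29
Step 5: insert 1 -> lo=[1, 4, 19] (size 3, max 19) hi=[39, 42] (size 2, min 39) -> median=19
Step 6: insert 27 -> lo=[1, 4, 19] (size 3, max 19) hi=[27, 39, 42] (size 3, min 27) -> median=23
Step 7: insert 15 -> lo=[1, 4, 15, 19] (size 4, max 19) hi=[27, 39, 42] (size 3, min 27) -> median=19
Step 8: insert 6 -> lo=[1, 4, 6, 15] (size 4, max 15) hi=[19, 27, 39, 42] (size 4, min 19) -> median=17
Step 9: insert 38 -> lo=[1, 4, 6, 15, 19] (size 5, max 19) hi=[27, 38, 39, 42] (size 4, min 27) -> median=19
Step 10: insert 16 -> lo=[1, 4, 6, 15, 16] (size 5, max 16) hi=[19, 27, 38, 39, 42] (size 5, min 19) -> median=17.5
Step 11: insert 27 -> lo=[1, 4, 6, 15, 16, 19] (size 6, max 19) hi=[27, 27, 38, 39, 42] (size 5, min 27) -> median=19
Step 12: insert 48 -> lo=[1, 4, 6, 15, 16, 19] (size 6, max 19) hi=[27, 27, 38, 39, 42, 48] (size 6, min 27) -> median=23
Step 13: insert 36 -> lo=[1, 4, 6, 15, 16, 19, 27] (size 7, max 27) hi=[27, 36, 38, 39, 42, 48] (size 6, min 27) -> median=27

Answer: 27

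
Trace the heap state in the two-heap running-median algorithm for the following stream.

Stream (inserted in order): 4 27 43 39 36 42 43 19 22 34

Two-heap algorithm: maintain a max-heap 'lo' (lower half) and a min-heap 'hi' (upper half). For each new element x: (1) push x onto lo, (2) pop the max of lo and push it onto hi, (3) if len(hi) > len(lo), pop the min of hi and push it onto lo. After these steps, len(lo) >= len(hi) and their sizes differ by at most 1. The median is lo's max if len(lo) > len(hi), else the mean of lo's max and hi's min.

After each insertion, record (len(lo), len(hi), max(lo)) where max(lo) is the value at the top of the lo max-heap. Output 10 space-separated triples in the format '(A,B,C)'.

Answer: (1,0,4) (1,1,4) (2,1,27) (2,2,27) (3,2,36) (3,3,36) (4,3,39) (4,4,36) (5,4,36) (5,5,34)

Derivation:
Step 1: insert 4 -> lo=[4] hi=[] -> (len(lo)=1, len(hi)=0, max(lo)=4)
Step 2: insert 27 -> lo=[4] hi=[27] -> (len(lo)=1, len(hi)=1, max(lo)=4)
Step 3: insert 43 -> lo=[4, 27] hi=[43] -> (len(lo)=2, len(hi)=1, max(lo)=27)
Step 4: insert 39 -> lo=[4, 27] hi=[39, 43] -> (len(lo)=2, len(hi)=2, max(lo)=27)
Step 5: insert 36 -> lo=[4, 27, 36] hi=[39, 43] -> (len(lo)=3, len(hi)=2, max(lo)=36)
Step 6: insert 42 -> lo=[4, 27, 36] hi=[39, 42, 43] -> (len(lo)=3, len(hi)=3, max(lo)=36)
Step 7: insert 43 -> lo=[4, 27, 36, 39] hi=[42, 43, 43] -> (len(lo)=4, len(hi)=3, max(lo)=39)
Step 8: insert 19 -> lo=[4, 19, 27, 36] hi=[39, 42, 43, 43] -> (len(lo)=4, len(hi)=4, max(lo)=36)
Step 9: insert 22 -> lo=[4, 19, 22, 27, 36] hi=[39, 42, 43, 43] -> (len(lo)=5, len(hi)=4, max(lo)=36)
Step 10: insert 34 -> lo=[4, 19, 22, 27, 34] hi=[36, 39, 42, 43, 43] -> (len(lo)=5, len(hi)=5, max(lo)=34)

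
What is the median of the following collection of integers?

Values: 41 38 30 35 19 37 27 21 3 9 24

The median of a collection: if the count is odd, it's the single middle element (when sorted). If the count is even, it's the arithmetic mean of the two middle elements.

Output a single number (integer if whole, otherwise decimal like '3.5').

Answer: 27

Derivation:
Step 1: insert 41 -> lo=[41] (size 1, max 41) hi=[] (size 0) -> median=41
Step 2: insert 38 -> lo=[38] (size 1, max 38) hi=[41] (size 1, min 41) -> median=39.5
Step 3: insert 30 -> lo=[30, 38] (size 2, max 38) hi=[41] (size 1, min 41) -> median=38
Step 4: insert 35 -> lo=[30, 35] (size 2, max 35) hi=[38, 41] (size 2, min 38) -> median=36.5
Step 5: insert 19 -> lo=[19, 30, 35] (size 3, max 35) hi=[38, 41] (size 2, min 38) -> median=35
Step 6: insert 37 -> lo=[19, 30, 35] (size 3, max 35) hi=[37, 38, 41] (size 3, min 37) -> median=36
Step 7: insert 27 -> lo=[19, 27, 30, 35] (size 4, max 35) hi=[37, 38, 41] (size 3, min 37) -> median=35
Step 8: insert 21 -> lo=[19, 21, 27, 30] (size 4, max 30) hi=[35, 37, 38, 41] (size 4, min 35) -> median=32.5
Step 9: insert 3 -> lo=[3, 19, 21, 27, 30] (size 5, max 30) hi=[35, 37, 38, 41] (size 4, min 35) -> median=30
Step 10: insert 9 -> lo=[3, 9, 19, 21, 27] (size 5, max 27) hi=[30, 35, 37, 38, 41] (size 5, min 30) -> median=28.5
Step 11: insert 24 -> lo=[3, 9, 19, 21, 24, 27] (size 6, max 27) hi=[30, 35, 37, 38, 41] (size 5, min 30) -> median=27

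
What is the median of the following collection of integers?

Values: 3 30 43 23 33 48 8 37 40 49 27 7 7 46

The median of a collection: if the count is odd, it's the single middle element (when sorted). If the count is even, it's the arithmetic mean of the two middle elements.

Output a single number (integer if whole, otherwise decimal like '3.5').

Step 1: insert 3 -> lo=[3] (size 1, max 3) hi=[] (size 0) -> median=3
Step 2: insert 30 -> lo=[3] (size 1, max 3) hi=[30] (size 1, min 30) -> median=16.5
Step 3: insert 43 -> lo=[3, 30] (size 2, max 30) hi=[43] (size 1, min 43) -> median=30
Step 4: insert 23 -> lo=[3, 23] (size 2, max 23) hi=[30, 43] (size 2, min 30) -> median=26.5
Step 5: insert 33 -> lo=[3, 23, 30] (size 3, max 30) hi=[33, 43] (size 2, min 33) -> median=30
Step 6: insert 48 -> lo=[3, 23, 30] (size 3, max 30) hi=[33, 43, 48] (size 3, min 33) -> median=31.5
Step 7: insert 8 -> lo=[3, 8, 23, 30] (size 4, max 30) hi=[33, 43, 48] (size 3, min 33) -> median=30
Step 8: insert 37 -> lo=[3, 8, 23, 30] (size 4, max 30) hi=[33, 37, 43, 48] (size 4, min 33) -> median=31.5
Step 9: insert 40 -> lo=[3, 8, 23, 30, 33] (size 5, max 33) hi=[37, 40, 43, 48] (size 4, min 37) -> median=33
Step 10: insert 49 -> lo=[3, 8, 23, 30, 33] (size 5, max 33) hi=[37, 40, 43, 48, 49] (size 5, min 37) -> median=35
Step 11: insert 27 -> lo=[3, 8, 23, 27, 30, 33] (size 6, max 33) hi=[37, 40, 43, 48, 49] (size 5, min 37) -> median=33
Step 12: insert 7 -> lo=[3, 7, 8, 23, 27, 30] (size 6, max 30) hi=[33, 37, 40, 43, 48, 49] (size 6, min 33) -> median=31.5
Step 13: insert 7 -> lo=[3, 7, 7, 8, 23, 27, 30] (size 7, max 30) hi=[33, 37, 40, 43, 48, 49] (size 6, min 33) -> median=30
Step 14: insert 46 -> lo=[3, 7, 7, 8, 23, 27, 30] (size 7, max 30) hi=[33, 37, 40, 43, 46, 48, 49] (size 7, min 33) -> median=31.5

Answer: 31.5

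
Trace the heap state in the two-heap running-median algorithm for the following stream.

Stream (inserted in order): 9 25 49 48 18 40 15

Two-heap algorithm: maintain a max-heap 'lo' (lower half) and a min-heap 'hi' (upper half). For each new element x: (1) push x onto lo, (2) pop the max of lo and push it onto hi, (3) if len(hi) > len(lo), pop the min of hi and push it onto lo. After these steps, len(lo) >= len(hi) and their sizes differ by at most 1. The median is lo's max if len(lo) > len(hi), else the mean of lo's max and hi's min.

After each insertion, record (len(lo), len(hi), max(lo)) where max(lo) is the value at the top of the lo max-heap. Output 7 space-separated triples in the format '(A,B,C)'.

Answer: (1,0,9) (1,1,9) (2,1,25) (2,2,25) (3,2,25) (3,3,25) (4,3,25)

Derivation:
Step 1: insert 9 -> lo=[9] hi=[] -> (len(lo)=1, len(hi)=0, max(lo)=9)
Step 2: insert 25 -> lo=[9] hi=[25] -> (len(lo)=1, len(hi)=1, max(lo)=9)
Step 3: insert 49 -> lo=[9, 25] hi=[49] -> (len(lo)=2, len(hi)=1, max(lo)=25)
Step 4: insert 48 -> lo=[9, 25] hi=[48, 49] -> (len(lo)=2, len(hi)=2, max(lo)=25)
Step 5: insert 18 -> lo=[9, 18, 25] hi=[48, 49] -> (len(lo)=3, len(hi)=2, max(lo)=25)
Step 6: insert 40 -> lo=[9, 18, 25] hi=[40, 48, 49] -> (len(lo)=3, len(hi)=3, max(lo)=25)
Step 7: insert 15 -> lo=[9, 15, 18, 25] hi=[40, 48, 49] -> (len(lo)=4, len(hi)=3, max(lo)=25)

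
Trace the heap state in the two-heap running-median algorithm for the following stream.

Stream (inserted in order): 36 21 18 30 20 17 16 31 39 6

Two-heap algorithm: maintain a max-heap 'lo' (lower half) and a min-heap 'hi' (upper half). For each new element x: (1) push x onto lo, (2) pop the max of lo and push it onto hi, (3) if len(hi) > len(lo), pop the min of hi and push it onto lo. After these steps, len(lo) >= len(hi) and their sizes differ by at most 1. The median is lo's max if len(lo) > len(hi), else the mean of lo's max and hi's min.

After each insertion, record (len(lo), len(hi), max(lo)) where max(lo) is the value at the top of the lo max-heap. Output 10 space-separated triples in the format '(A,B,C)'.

Step 1: insert 36 -> lo=[36] hi=[] -> (len(lo)=1, len(hi)=0, max(lo)=36)
Step 2: insert 21 -> lo=[21] hi=[36] -> (len(lo)=1, len(hi)=1, max(lo)=21)
Step 3: insert 18 -> lo=[18, 21] hi=[36] -> (len(lo)=2, len(hi)=1, max(lo)=21)
Step 4: insert 30 -> lo=[18, 21] hi=[30, 36] -> (len(lo)=2, len(hi)=2, max(lo)=21)
Step 5: insert 20 -> lo=[18, 20, 21] hi=[30, 36] -> (len(lo)=3, len(hi)=2, max(lo)=21)
Step 6: insert 17 -> lo=[17, 18, 20] hi=[21, 30, 36] -> (len(lo)=3, len(hi)=3, max(lo)=20)
Step 7: insert 16 -> lo=[16, 17, 18, 20] hi=[21, 30, 36] -> (len(lo)=4, len(hi)=3, max(lo)=20)
Step 8: insert 31 -> lo=[16, 17, 18, 20] hi=[21, 30, 31, 36] -> (len(lo)=4, len(hi)=4, max(lo)=20)
Step 9: insert 39 -> lo=[16, 17, 18, 20, 21] hi=[30, 31, 36, 39] -> (len(lo)=5, len(hi)=4, max(lo)=21)
Step 10: insert 6 -> lo=[6, 16, 17, 18, 20] hi=[21, 30, 31, 36, 39] -> (len(lo)=5, len(hi)=5, max(lo)=20)

Answer: (1,0,36) (1,1,21) (2,1,21) (2,2,21) (3,2,21) (3,3,20) (4,3,20) (4,4,20) (5,4,21) (5,5,20)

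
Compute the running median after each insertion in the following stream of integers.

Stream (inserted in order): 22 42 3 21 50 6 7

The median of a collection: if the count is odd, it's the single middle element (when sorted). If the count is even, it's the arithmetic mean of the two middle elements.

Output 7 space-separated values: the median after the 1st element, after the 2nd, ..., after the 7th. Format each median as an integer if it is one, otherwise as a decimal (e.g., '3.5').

Answer: 22 32 22 21.5 22 21.5 21

Derivation:
Step 1: insert 22 -> lo=[22] (size 1, max 22) hi=[] (size 0) -> median=22
Step 2: insert 42 -> lo=[22] (size 1, max 22) hi=[42] (size 1, min 42) -> median=32
Step 3: insert 3 -> lo=[3, 22] (size 2, max 22) hi=[42] (size 1, min 42) -> median=22
Step 4: insert 21 -> lo=[3, 21] (size 2, max 21) hi=[22, 42] (size 2, min 22) -> median=21.5
Step 5: insert 50 -> lo=[3, 21, 22] (size 3, max 22) hi=[42, 50] (size 2, min 42) -> median=22
Step 6: insert 6 -> lo=[3, 6, 21] (size 3, max 21) hi=[22, 42, 50] (size 3, min 22) -> median=21.5
Step 7: insert 7 -> lo=[3, 6, 7, 21] (size 4, max 21) hi=[22, 42, 50] (size 3, min 22) -> median=21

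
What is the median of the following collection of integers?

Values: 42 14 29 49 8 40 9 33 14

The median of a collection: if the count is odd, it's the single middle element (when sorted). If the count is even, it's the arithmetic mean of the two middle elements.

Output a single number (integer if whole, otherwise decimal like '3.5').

Step 1: insert 42 -> lo=[42] (size 1, max 42) hi=[] (size 0) -> median=42
Step 2: insert 14 -> lo=[14] (size 1, max 14) hi=[42] (size 1, min 42) -> median=28
Step 3: insert 29 -> lo=[14, 29] (size 2, max 29) hi=[42] (size 1, min 42) -> median=29
Step 4: insert 49 -> lo=[14, 29] (size 2, max 29) hi=[42, 49] (size 2, min 42) -> median=35.5
Step 5: insert 8 -> lo=[8, 14, 29] (size 3, max 29) hi=[42, 49] (size 2, min 42) -> median=29
Step 6: insert 40 -> lo=[8, 14, 29] (size 3, max 29) hi=[40, 42, 49] (size 3, min 40) -> median=34.5
Step 7: insert 9 -> lo=[8, 9, 14, 29] (size 4, max 29) hi=[40, 42, 49] (size 3, min 40) -> median=29
Step 8: insert 33 -> lo=[8, 9, 14, 29] (size 4, max 29) hi=[33, 40, 42, 49] (size 4, min 33) -> median=31
Step 9: insert 14 -> lo=[8, 9, 14, 14, 29] (size 5, max 29) hi=[33, 40, 42, 49] (size 4, min 33) -> median=29

Answer: 29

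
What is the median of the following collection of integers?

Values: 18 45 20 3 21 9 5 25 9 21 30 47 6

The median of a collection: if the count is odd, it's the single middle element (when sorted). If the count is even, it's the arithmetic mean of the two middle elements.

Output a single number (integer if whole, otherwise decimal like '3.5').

Answer: 20

Derivation:
Step 1: insert 18 -> lo=[18] (size 1, max 18) hi=[] (size 0) -> median=18
Step 2: insert 45 -> lo=[18] (size 1, max 18) hi=[45] (size 1, min 45) -> median=31.5
Step 3: insert 20 -> lo=[18, 20] (size 2, max 20) hi=[45] (size 1, min 45) -> median=20
Step 4: insert 3 -> lo=[3, 18] (size 2, max 18) hi=[20, 45] (size 2, min 20) -> median=19
Step 5: insert 21 -> lo=[3, 18, 20] (size 3, max 20) hi=[21, 45] (size 2, min 21) -> median=20
Step 6: insert 9 -> lo=[3, 9, 18] (size 3, max 18) hi=[20, 21, 45] (size 3, min 20) -> median=19
Step 7: insert 5 -> lo=[3, 5, 9, 18] (size 4, max 18) hi=[20, 21, 45] (size 3, min 20) -> median=18
Step 8: insert 25 -> lo=[3, 5, 9, 18] (size 4, max 18) hi=[20, 21, 25, 45] (size 4, min 20) -> median=19
Step 9: insert 9 -> lo=[3, 5, 9, 9, 18] (size 5, max 18) hi=[20, 21, 25, 45] (size 4, min 20) -> median=18
Step 10: insert 21 -> lo=[3, 5, 9, 9, 18] (size 5, max 18) hi=[20, 21, 21, 25, 45] (size 5, min 20) -> median=19
Step 11: insert 30 -> lo=[3, 5, 9, 9, 18, 20] (size 6, max 20) hi=[21, 21, 25, 30, 45] (size 5, min 21) -> median=20
Step 12: insert 47 -> lo=[3, 5, 9, 9, 18, 20] (size 6, max 20) hi=[21, 21, 25, 30, 45, 47] (size 6, min 21) -> median=20.5
Step 13: insert 6 -> lo=[3, 5, 6, 9, 9, 18, 20] (size 7, max 20) hi=[21, 21, 25, 30, 45, 47] (size 6, min 21) -> median=20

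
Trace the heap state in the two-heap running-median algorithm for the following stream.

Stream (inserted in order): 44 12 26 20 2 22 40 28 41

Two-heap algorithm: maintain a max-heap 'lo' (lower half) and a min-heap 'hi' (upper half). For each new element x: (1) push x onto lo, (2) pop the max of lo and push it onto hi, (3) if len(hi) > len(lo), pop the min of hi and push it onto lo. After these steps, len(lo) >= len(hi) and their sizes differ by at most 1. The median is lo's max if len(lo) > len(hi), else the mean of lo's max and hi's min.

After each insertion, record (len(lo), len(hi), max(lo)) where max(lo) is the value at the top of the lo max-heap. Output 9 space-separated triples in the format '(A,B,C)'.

Step 1: insert 44 -> lo=[44] hi=[] -> (len(lo)=1, len(hi)=0, max(lo)=44)
Step 2: insert 12 -> lo=[12] hi=[44] -> (len(lo)=1, len(hi)=1, max(lo)=12)
Step 3: insert 26 -> lo=[12, 26] hi=[44] -> (len(lo)=2, len(hi)=1, max(lo)=26)
Step 4: insert 20 -> lo=[12, 20] hi=[26, 44] -> (len(lo)=2, len(hi)=2, max(lo)=20)
Step 5: insert 2 -> lo=[2, 12, 20] hi=[26, 44] -> (len(lo)=3, len(hi)=2, max(lo)=20)
Step 6: insert 22 -> lo=[2, 12, 20] hi=[22, 26, 44] -> (len(lo)=3, len(hi)=3, max(lo)=20)
Step 7: insert 40 -> lo=[2, 12, 20, 22] hi=[26, 40, 44] -> (len(lo)=4, len(hi)=3, max(lo)=22)
Step 8: insert 28 -> lo=[2, 12, 20, 22] hi=[26, 28, 40, 44] -> (len(lo)=4, len(hi)=4, max(lo)=22)
Step 9: insert 41 -> lo=[2, 12, 20, 22, 26] hi=[28, 40, 41, 44] -> (len(lo)=5, len(hi)=4, max(lo)=26)

Answer: (1,0,44) (1,1,12) (2,1,26) (2,2,20) (3,2,20) (3,3,20) (4,3,22) (4,4,22) (5,4,26)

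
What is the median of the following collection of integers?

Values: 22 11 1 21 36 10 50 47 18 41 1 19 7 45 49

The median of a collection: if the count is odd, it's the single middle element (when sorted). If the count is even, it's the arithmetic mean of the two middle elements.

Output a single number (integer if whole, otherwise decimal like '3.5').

Answer: 21

Derivation:
Step 1: insert 22 -> lo=[22] (size 1, max 22) hi=[] (size 0) -> median=22
Step 2: insert 11 -> lo=[11] (size 1, max 11) hi=[22] (size 1, min 22) -> median=16.5
Step 3: insert 1 -> lo=[1, 11] (size 2, max 11) hi=[22] (size 1, min 22) -> median=11
Step 4: insert 21 -> lo=[1, 11] (size 2, max 11) hi=[21, 22] (size 2, min 21) -> median=16
Step 5: insert 36 -> lo=[1, 11, 21] (size 3, max 21) hi=[22, 36] (size 2, min 22) -> median=21
Step 6: insert 10 -> lo=[1, 10, 11] (size 3, max 11) hi=[21, 22, 36] (size 3, min 21) -> median=16
Step 7: insert 50 -> lo=[1, 10, 11, 21] (size 4, max 21) hi=[22, 36, 50] (size 3, min 22) -> median=21
Step 8: insert 47 -> lo=[1, 10, 11, 21] (size 4, max 21) hi=[22, 36, 47, 50] (size 4, min 22) -> median=21.5
Step 9: insert 18 -> lo=[1, 10, 11, 18, 21] (size 5, max 21) hi=[22, 36, 47, 50] (size 4, min 22) -> median=21
Step 10: insert 41 -> lo=[1, 10, 11, 18, 21] (size 5, max 21) hi=[22, 36, 41, 47, 50] (size 5, min 22) -> median=21.5
Step 11: insert 1 -> lo=[1, 1, 10, 11, 18, 21] (size 6, max 21) hi=[22, 36, 41, 47, 50] (size 5, min 22) -> median=21
Step 12: insert 19 -> lo=[1, 1, 10, 11, 18, 19] (size 6, max 19) hi=[21, 22, 36, 41, 47, 50] (size 6, min 21) -> median=20
Step 13: insert 7 -> lo=[1, 1, 7, 10, 11, 18, 19] (size 7, max 19) hi=[21, 22, 36, 41, 47, 50] (size 6, min 21) -> median=19
Step 14: insert 45 -> lo=[1, 1, 7, 10, 11, 18, 19] (size 7, max 19) hi=[21, 22, 36, 41, 45, 47, 50] (size 7, min 21) -> median=20
Step 15: insert 49 -> lo=[1, 1, 7, 10, 11, 18, 19, 21] (size 8, max 21) hi=[22, 36, 41, 45, 47, 49, 50] (size 7, min 22) -> median=21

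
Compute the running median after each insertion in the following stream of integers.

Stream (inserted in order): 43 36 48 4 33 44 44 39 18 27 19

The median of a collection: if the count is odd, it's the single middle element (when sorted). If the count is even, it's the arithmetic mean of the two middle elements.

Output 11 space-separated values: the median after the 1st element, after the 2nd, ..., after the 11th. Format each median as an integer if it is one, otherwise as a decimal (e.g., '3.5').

Step 1: insert 43 -> lo=[43] (size 1, max 43) hi=[] (size 0) -> median=43
Step 2: insert 36 -> lo=[36] (size 1, max 36) hi=[43] (size 1, min 43) -> median=39.5
Step 3: insert 48 -> lo=[36, 43] (size 2, max 43) hi=[48] (size 1, min 48) -> median=43
Step 4: insert 4 -> lo=[4, 36] (size 2, max 36) hi=[43, 48] (size 2, min 43) -> median=39.5
Step 5: insert 33 -> lo=[4, 33, 36] (size 3, max 36) hi=[43, 48] (size 2, min 43) -> median=36
Step 6: insert 44 -> lo=[4, 33, 36] (size 3, max 36) hi=[43, 44, 48] (size 3, min 43) -> median=39.5
Step 7: insert 44 -> lo=[4, 33, 36, 43] (size 4, max 43) hi=[44, 44, 48] (size 3, min 44) -> median=43
Step 8: insert 39 -> lo=[4, 33, 36, 39] (size 4, max 39) hi=[43, 44, 44, 48] (size 4, min 43) -> median=41
Step 9: insert 18 -> lo=[4, 18, 33, 36, 39] (size 5, max 39) hi=[43, 44, 44, 48] (size 4, min 43) -> median=39
Step 10: insert 27 -> lo=[4, 18, 27, 33, 36] (size 5, max 36) hi=[39, 43, 44, 44, 48] (size 5, min 39) -> median=37.5
Step 11: insert 19 -> lo=[4, 18, 19, 27, 33, 36] (size 6, max 36) hi=[39, 43, 44, 44, 48] (size 5, min 39) -> median=36

Answer: 43 39.5 43 39.5 36 39.5 43 41 39 37.5 36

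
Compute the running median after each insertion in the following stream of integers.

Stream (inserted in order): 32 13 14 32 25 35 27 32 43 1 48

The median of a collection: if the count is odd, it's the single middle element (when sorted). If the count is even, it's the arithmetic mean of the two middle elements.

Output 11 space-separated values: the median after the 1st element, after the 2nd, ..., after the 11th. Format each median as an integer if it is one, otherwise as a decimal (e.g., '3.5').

Step 1: insert 32 -> lo=[32] (size 1, max 32) hi=[] (size 0) -> median=32
Step 2: insert 13 -> lo=[13] (size 1, max 13) hi=[32] (size 1, min 32) -> median=22.5
Step 3: insert 14 -> lo=[13, 14] (size 2, max 14) hi=[32] (size 1, min 32) -> median=14
Step 4: insert 32 -> lo=[13, 14] (size 2, max 14) hi=[32, 32] (size 2, min 32) -> median=23
Step 5: insert 25 -> lo=[13, 14, 25] (size 3, max 25) hi=[32, 32] (size 2, min 32) -> median=25
Step 6: insert 35 -> lo=[13, 14, 25] (size 3, max 25) hi=[32, 32, 35] (size 3, min 32) -> median=28.5
Step 7: insert 27 -> lo=[13, 14, 25, 27] (size 4, max 27) hi=[32, 32, 35] (size 3, min 32) -> median=27
Step 8: insert 32 -> lo=[13, 14, 25, 27] (size 4, max 27) hi=[32, 32, 32, 35] (size 4, min 32) -> median=29.5
Step 9: insert 43 -> lo=[13, 14, 25, 27, 32] (size 5, max 32) hi=[32, 32, 35, 43] (size 4, min 32) -> median=32
Step 10: insert 1 -> lo=[1, 13, 14, 25, 27] (size 5, max 27) hi=[32, 32, 32, 35, 43] (size 5, min 32) -> median=29.5
Step 11: insert 48 -> lo=[1, 13, 14, 25, 27, 32] (size 6, max 32) hi=[32, 32, 35, 43, 48] (size 5, min 32) -> median=32

Answer: 32 22.5 14 23 25 28.5 27 29.5 32 29.5 32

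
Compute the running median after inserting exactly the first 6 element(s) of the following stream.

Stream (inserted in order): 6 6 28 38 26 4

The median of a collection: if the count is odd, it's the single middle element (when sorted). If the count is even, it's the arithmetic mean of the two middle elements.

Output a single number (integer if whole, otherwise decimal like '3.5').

Answer: 16

Derivation:
Step 1: insert 6 -> lo=[6] (size 1, max 6) hi=[] (size 0) -> median=6
Step 2: insert 6 -> lo=[6] (size 1, max 6) hi=[6] (size 1, min 6) -> median=6
Step 3: insert 28 -> lo=[6, 6] (size 2, max 6) hi=[28] (size 1, min 28) -> median=6
Step 4: insert 38 -> lo=[6, 6] (size 2, max 6) hi=[28, 38] (size 2, min 28) -> median=17
Step 5: insert 26 -> lo=[6, 6, 26] (size 3, max 26) hi=[28, 38] (size 2, min 28) -> median=26
Step 6: insert 4 -> lo=[4, 6, 6] (size 3, max 6) hi=[26, 28, 38] (size 3, min 26) -> median=16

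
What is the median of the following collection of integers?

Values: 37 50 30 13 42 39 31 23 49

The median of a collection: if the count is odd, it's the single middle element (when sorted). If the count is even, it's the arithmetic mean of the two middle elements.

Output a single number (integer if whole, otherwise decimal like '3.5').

Step 1: insert 37 -> lo=[37] (size 1, max 37) hi=[] (size 0) -> median=37
Step 2: insert 50 -> lo=[37] (size 1, max 37) hi=[50] (size 1, min 50) -> median=43.5
Step 3: insert 30 -> lo=[30, 37] (size 2, max 37) hi=[50] (size 1, min 50) -> median=37
Step 4: insert 13 -> lo=[13, 30] (size 2, max 30) hi=[37, 50] (size 2, min 37) -> median=33.5
Step 5: insert 42 -> lo=[13, 30, 37] (size 3, max 37) hi=[42, 50] (size 2, min 42) -> median=37
Step 6: insert 39 -> lo=[13, 30, 37] (size 3, max 37) hi=[39, 42, 50] (size 3, min 39) -> median=38
Step 7: insert 31 -> lo=[13, 30, 31, 37] (size 4, max 37) hi=[39, 42, 50] (size 3, min 39) -> median=37
Step 8: insert 23 -> lo=[13, 23, 30, 31] (size 4, max 31) hi=[37, 39, 42, 50] (size 4, min 37) -> median=34
Step 9: insert 49 -> lo=[13, 23, 30, 31, 37] (size 5, max 37) hi=[39, 42, 49, 50] (size 4, min 39) -> median=37

Answer: 37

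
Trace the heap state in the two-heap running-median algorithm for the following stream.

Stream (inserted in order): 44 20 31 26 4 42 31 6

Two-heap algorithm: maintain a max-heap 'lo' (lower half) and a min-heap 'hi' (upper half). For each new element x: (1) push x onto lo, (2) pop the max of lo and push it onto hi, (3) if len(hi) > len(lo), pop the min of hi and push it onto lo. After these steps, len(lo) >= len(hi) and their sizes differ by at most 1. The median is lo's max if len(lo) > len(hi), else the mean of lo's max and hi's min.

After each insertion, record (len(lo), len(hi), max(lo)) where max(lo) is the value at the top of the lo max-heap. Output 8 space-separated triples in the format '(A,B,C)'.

Step 1: insert 44 -> lo=[44] hi=[] -> (len(lo)=1, len(hi)=0, max(lo)=44)
Step 2: insert 20 -> lo=[20] hi=[44] -> (len(lo)=1, len(hi)=1, max(lo)=20)
Step 3: insert 31 -> lo=[20, 31] hi=[44] -> (len(lo)=2, len(hi)=1, max(lo)=31)
Step 4: insert 26 -> lo=[20, 26] hi=[31, 44] -> (len(lo)=2, len(hi)=2, max(lo)=26)
Step 5: insert 4 -> lo=[4, 20, 26] hi=[31, 44] -> (len(lo)=3, len(hi)=2, max(lo)=26)
Step 6: insert 42 -> lo=[4, 20, 26] hi=[31, 42, 44] -> (len(lo)=3, len(hi)=3, max(lo)=26)
Step 7: insert 31 -> lo=[4, 20, 26, 31] hi=[31, 42, 44] -> (len(lo)=4, len(hi)=3, max(lo)=31)
Step 8: insert 6 -> lo=[4, 6, 20, 26] hi=[31, 31, 42, 44] -> (len(lo)=4, len(hi)=4, max(lo)=26)

Answer: (1,0,44) (1,1,20) (2,1,31) (2,2,26) (3,2,26) (3,3,26) (4,3,31) (4,4,26)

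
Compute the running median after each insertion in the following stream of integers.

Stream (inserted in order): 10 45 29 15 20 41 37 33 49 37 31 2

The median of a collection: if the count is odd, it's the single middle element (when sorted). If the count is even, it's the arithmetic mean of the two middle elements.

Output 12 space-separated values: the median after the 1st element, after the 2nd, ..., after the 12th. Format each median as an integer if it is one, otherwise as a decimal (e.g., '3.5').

Answer: 10 27.5 29 22 20 24.5 29 31 33 35 33 32

Derivation:
Step 1: insert 10 -> lo=[10] (size 1, max 10) hi=[] (size 0) -> median=10
Step 2: insert 45 -> lo=[10] (size 1, max 10) hi=[45] (size 1, min 45) -> median=27.5
Step 3: insert 29 -> lo=[10, 29] (size 2, max 29) hi=[45] (size 1, min 45) -> median=29
Step 4: insert 15 -> lo=[10, 15] (size 2, max 15) hi=[29, 45] (size 2, min 29) -> median=22
Step 5: insert 20 -> lo=[10, 15, 20] (size 3, max 20) hi=[29, 45] (size 2, min 29) -> median=20
Step 6: insert 41 -> lo=[10, 15, 20] (size 3, max 20) hi=[29, 41, 45] (size 3, min 29) -> median=24.5
Step 7: insert 37 -> lo=[10, 15, 20, 29] (size 4, max 29) hi=[37, 41, 45] (size 3, min 37) -> median=29
Step 8: insert 33 -> lo=[10, 15, 20, 29] (size 4, max 29) hi=[33, 37, 41, 45] (size 4, min 33) -> median=31
Step 9: insert 49 -> lo=[10, 15, 20, 29, 33] (size 5, max 33) hi=[37, 41, 45, 49] (size 4, min 37) -> median=33
Step 10: insert 37 -> lo=[10, 15, 20, 29, 33] (size 5, max 33) hi=[37, 37, 41, 45, 49] (size 5, min 37) -> median=35
Step 11: insert 31 -> lo=[10, 15, 20, 29, 31, 33] (size 6, max 33) hi=[37, 37, 41, 45, 49] (size 5, min 37) -> median=33
Step 12: insert 2 -> lo=[2, 10, 15, 20, 29, 31] (size 6, max 31) hi=[33, 37, 37, 41, 45, 49] (size 6, min 33) -> median=32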